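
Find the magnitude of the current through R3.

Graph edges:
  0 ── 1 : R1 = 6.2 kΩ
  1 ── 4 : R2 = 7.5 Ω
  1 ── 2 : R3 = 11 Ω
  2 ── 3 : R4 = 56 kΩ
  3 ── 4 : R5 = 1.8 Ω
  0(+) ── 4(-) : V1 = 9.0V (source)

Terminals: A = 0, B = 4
Nodal analysis, taking node 4 as the 0 V reference.
Source V1 fixes V_0 = 9 V.
KCL at each unknown node (sum of currents leaving = 0; resistances in Ω):
  Node 1: (V_1 - 9)/6200 + (V_1 - 0)/7.5 + (V_1 - V_2)/11 = 0
  Node 2: (V_2 - V_1)/11 + (V_2 - V_3)/56000 = 0
  Node 3: (V_3 - V_2)/56000 + (V_3 - 0)/1.8 = 0
Collecting terms (coefficients in siemens):
  0.2244·V_1 - 0.09091·V_2 = 0.001452
  0.09093·V_2 - 0.09091·V_1 - 0.00001786·V_3 = 0
  0.5556·V_3 - 0.00001786·V_2 = 0
Solving these 3 simultaneous equations (Gaussian elimination) gives:
  V_1 = 0.01087 V, V_2 = 0.01087 V, V_3 = 0.0000003494 V
I_R3 = (V_1 - V_2)/R3 = (0.01087 - 0.01087)/11 = 0.0000001941 A
|I_R3| = 0.0000001941 A

Final answer: |I_R3| = 1.941e-07 A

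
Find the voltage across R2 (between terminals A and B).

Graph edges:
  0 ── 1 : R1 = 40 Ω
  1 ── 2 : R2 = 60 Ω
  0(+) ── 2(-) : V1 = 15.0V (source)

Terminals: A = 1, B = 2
R1 and R2 are in series across V1 (node 0 → node 1 → node 2), and the output A–B is taken across R2, so this is a voltage divider.
Series current: I = V1/(R1 + R2) = 15/(40 + 60) = 15/100 = 0.15 A
V_R2 = I × R2 = V1 × R2/(R1 + R2) = 15 × 60/100 = 9 V

Final answer: 9 V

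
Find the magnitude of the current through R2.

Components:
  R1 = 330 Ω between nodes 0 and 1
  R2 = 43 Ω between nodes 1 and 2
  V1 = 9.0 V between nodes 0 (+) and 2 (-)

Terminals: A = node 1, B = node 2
Nodal analysis, taking node 2 as the 0 V reference.
Source V1 fixes V_0 = 9 V.
KCL at each unknown node (sum of currents leaving = 0; resistances in Ω):
  Node 1: (V_1 - 9)/330 + (V_1 - 0)/43 = 0
Collecting terms: 0.02629 × V_1 = 0.02727  =>  V_1 = 1.038 V
I_R2 = (V_1 - V_2)/R2 = (1.038 - 0)/43 = 0.02413 A
|I_R2| = 0.02413 A

Final answer: |I_R2| = 0.02413 A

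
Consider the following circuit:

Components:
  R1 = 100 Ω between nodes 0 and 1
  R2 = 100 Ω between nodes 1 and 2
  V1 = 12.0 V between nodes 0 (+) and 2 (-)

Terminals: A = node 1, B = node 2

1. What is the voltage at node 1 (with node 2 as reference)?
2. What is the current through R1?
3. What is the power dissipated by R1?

Nodal analysis, taking node 2 as the 0 V reference.
Source V1 fixes V_0 = 12 V.
KCL at each unknown node (sum of currents leaving = 0; resistances in Ω):
  Node 1: (V_1 - 12)/100 + (V_1 - 0)/100 = 0
Collecting terms: 0.02 × V_1 = 0.12  =>  V_1 = 6 V
Part 1:
  Read off the nodal solution: V_1 = 6 V
Part 2:
  I_R1 = (V_0 - V_1)/R1 = (12 - 6)/100 = 0.06 A
  Magnitude: I_R1 = 0.06 A
Part 3:
  I_R1 = (V_0 - V_1)/R1 = (12 - 6)/100 = 0.06 A
  P_R1 = I_R1² × R1 = (0.06)² × 100 = 0.36 W

Final answers:
1. V_1 = 6 V
2. I_R1 = 0.06 A
3. P_R1 = 0.36 W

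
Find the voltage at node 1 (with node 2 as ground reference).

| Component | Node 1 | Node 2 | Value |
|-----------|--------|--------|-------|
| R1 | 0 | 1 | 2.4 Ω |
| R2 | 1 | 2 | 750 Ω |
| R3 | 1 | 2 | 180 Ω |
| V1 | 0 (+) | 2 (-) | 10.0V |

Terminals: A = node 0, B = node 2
Nodal analysis, taking node 2 as the 0 V reference.
Source V1 fixes V_0 = 10 V.
KCL at each unknown node (sum of currents leaving = 0; resistances in Ω):
  Node 1: (V_1 - 10)/2.4 + (V_1 - 0)/750 + (V_1 - 0)/180 = 0
Collecting terms: 0.4236 × V_1 = 4.167  =>  V_1 = 9.837 V
The requested potential is V_1 = 9.837 V.

Final answer: V_1 = 9.837 V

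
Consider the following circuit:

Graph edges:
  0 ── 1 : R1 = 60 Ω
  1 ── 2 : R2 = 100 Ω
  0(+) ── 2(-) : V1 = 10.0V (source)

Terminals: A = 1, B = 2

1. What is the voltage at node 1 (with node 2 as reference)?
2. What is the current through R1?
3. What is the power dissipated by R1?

Nodal analysis, taking node 2 as the 0 V reference.
Source V1 fixes V_0 = 10 V.
KCL at each unknown node (sum of currents leaving = 0; resistances in Ω):
  Node 1: (V_1 - 10)/60 + (V_1 - 0)/100 = 0
Collecting terms: 0.02667 × V_1 = 0.1667  =>  V_1 = 6.25 V
Part 1:
  Read off the nodal solution: V_1 = 6.25 V
Part 2:
  I_R1 = (V_0 - V_1)/R1 = (10 - 6.25)/60 = 0.0625 A
  Magnitude: I_R1 = 0.0625 A
Part 3:
  I_R1 = (V_0 - V_1)/R1 = (10 - 6.25)/60 = 0.0625 A
  P_R1 = I_R1² × R1 = (0.0625)² × 60 = 0.2344 W

Final answers:
1. V_1 = 6.25 V
2. I_R1 = 0.0625 A
3. P_R1 = 0.2344 W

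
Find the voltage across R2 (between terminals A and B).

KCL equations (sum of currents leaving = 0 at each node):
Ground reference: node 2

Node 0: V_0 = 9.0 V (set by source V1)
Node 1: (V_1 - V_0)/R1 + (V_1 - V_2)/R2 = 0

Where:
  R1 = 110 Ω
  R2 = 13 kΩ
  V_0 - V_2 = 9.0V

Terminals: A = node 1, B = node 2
R1 and R2 are in series across V1 (node 0 → node 1 → node 2), and the output A–B is taken across R2, so this is a voltage divider.
Series current: I = V1/(R1 + R2) = 9/(110 + 13000) = 9/13110 = 0.0006865 A
V_R2 = I × R2 = V1 × R2/(R1 + R2) = 9 × 13000/13110 = 8.924 V

Final answer: 8.924 V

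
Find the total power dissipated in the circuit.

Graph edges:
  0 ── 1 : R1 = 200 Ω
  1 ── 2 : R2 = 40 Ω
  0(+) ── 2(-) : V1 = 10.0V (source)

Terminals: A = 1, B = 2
Nodal analysis, taking node 2 as the 0 V reference.
Source V1 fixes V_0 = 10 V.
KCL at each unknown node (sum of currents leaving = 0; resistances in Ω):
  Node 1: (V_1 - 10)/200 + (V_1 - 0)/40 = 0
Collecting terms: 0.03 × V_1 = 0.05  =>  V_1 = 1.667 V
Power in each resistor, P = (ΔV)²/R:
  P_R1 = (10 - 1.667)²/200 = 0.3472 W
  P_R2 = (1.667 - 0)²/40 = 0.06944 W
P_total = P_R1 + P_R2 = 0.4167 W

Final answer: 0.4167 W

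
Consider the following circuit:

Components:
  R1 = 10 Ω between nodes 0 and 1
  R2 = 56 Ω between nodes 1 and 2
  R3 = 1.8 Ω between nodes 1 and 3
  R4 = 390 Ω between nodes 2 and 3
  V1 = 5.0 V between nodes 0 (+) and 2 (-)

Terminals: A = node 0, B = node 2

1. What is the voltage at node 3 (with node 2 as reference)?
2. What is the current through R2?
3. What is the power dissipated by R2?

Nodal analysis, taking node 2 as the 0 V reference.
Source V1 fixes V_0 = 5 V.
KCL at each unknown node (sum of currents leaving = 0; resistances in Ω):
  Node 1: (V_1 - 5)/10 + (V_1 - 0)/56 + (V_1 - V_3)/1.8 = 0
  Node 3: (V_3 - V_1)/1.8 + (V_3 - 0)/390 = 0
Collecting terms (coefficients in siemens):
  0.6734·V_1 - 0.5556·V_3 = 0.5
  0.5581·V_3 - 0.5556·V_1 = 0
Determinant D = (0.6734)(0.5581) - (-0.5556)(-0.5556) = 0.0672
V_1 = [(0.5)(0.5581) - (-0.5556)(0)]/D = 4.152 V
V_3 = [(0.6734)(0) - (0.5)(-0.5556)]/D = 4.133 V
Part 1:
  Read off the nodal solution: V_3 = 4.133 V
Part 2:
  I_R2 = (V_1 - V_2)/R2 = (4.152 - 0)/56 = 0.07415 A
  Magnitude: I_R2 = 0.07415 A
Part 3:
  I_R2 = (V_1 - V_2)/R2 = (4.152 - 0)/56 = 0.07415 A
  P_R2 = I_R2² × R2 = (0.07415)² × 56 = 0.3079 W

Final answers:
1. V_3 = 4.133 V
2. I_R2 = 0.07415 A
3. P_R2 = 0.3079 W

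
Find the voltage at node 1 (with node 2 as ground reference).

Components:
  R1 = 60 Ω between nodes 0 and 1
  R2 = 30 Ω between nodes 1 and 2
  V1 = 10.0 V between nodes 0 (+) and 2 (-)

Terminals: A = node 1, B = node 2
Nodal analysis, taking node 2 as the 0 V reference.
Source V1 fixes V_0 = 10 V.
KCL at each unknown node (sum of currents leaving = 0; resistances in Ω):
  Node 1: (V_1 - 10)/60 + (V_1 - 0)/30 = 0
Collecting terms: 0.05 × V_1 = 0.1667  =>  V_1 = 3.333 V
The requested potential is V_1 = 3.333 V.

Final answer: V_1 = 3.333 V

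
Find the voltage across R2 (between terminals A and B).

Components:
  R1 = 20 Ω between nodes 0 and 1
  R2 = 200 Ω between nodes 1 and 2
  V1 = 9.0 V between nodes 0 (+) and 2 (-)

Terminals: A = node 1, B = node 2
R1 and R2 are in series across V1 (node 0 → node 1 → node 2), and the output A–B is taken across R2, so this is a voltage divider.
Series current: I = V1/(R1 + R2) = 9/(20 + 200) = 9/220 = 0.04091 A
V_R2 = I × R2 = V1 × R2/(R1 + R2) = 9 × 200/220 = 8.182 V

Final answer: 8.182 V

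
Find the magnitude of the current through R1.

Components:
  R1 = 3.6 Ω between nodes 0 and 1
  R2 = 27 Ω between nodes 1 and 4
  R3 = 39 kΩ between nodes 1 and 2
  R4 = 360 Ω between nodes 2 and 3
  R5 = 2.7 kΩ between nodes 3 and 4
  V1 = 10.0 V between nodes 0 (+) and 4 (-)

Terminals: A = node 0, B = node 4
Nodal analysis, taking node 4 as the 0 V reference.
Source V1 fixes V_0 = 10 V.
KCL at each unknown node (sum of currents leaving = 0; resistances in Ω):
  Node 1: (V_1 - 10)/3.6 + (V_1 - 0)/27 + (V_1 - V_2)/39000 = 0
  Node 2: (V_2 - V_1)/39000 + (V_2 - V_3)/360 = 0
  Node 3: (V_3 - V_2)/360 + (V_3 - 0)/2700 = 0
Collecting terms (coefficients in siemens):
  0.3148·V_1 - 0.00002564·V_2 = 2.778
  0.002803·V_2 - 0.00002564·V_1 - 0.002778·V_3 = 0
  0.003148·V_3 - 0.002778·V_2 = 0
Solving these 3 simultaneous equations (Gaussian elimination) gives:
  V_1 = 8.823 V, V_2 = 0.6419 V, V_3 = 0.5664 V
I_R1 = (V_0 - V_1)/R1 = (10 - 8.823)/3.6 = 0.327 A
|I_R1| = 0.327 A

Final answer: |I_R1| = 0.327 A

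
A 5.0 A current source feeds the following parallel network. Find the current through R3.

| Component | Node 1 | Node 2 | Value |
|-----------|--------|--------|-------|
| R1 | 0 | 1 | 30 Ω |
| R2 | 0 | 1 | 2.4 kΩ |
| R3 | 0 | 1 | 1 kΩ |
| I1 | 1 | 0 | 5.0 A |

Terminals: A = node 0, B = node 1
All resistors sit directly between nodes 0 and 1, so they are in parallel and share one voltage V; the full source current 5 A splits among them.
1/R_par = 1/30 + 1/2400 + 1/1000 = 0.03475 S  =>  R_par = 28.78 Ω
V = I × R_par = 5 × 28.78 = 143.9 V
I_R3 = V/R3 = 143.9/1000 = 0.1439 A

Final answer: 0.1439 A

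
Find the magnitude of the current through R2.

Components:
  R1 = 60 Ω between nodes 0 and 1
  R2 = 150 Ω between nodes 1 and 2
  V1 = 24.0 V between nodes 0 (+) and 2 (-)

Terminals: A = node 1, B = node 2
Nodal analysis, taking node 2 as the 0 V reference.
Source V1 fixes V_0 = 24 V.
KCL at each unknown node (sum of currents leaving = 0; resistances in Ω):
  Node 1: (V_1 - 24)/60 + (V_1 - 0)/150 = 0
Collecting terms: 0.02333 × V_1 = 0.4  =>  V_1 = 17.14 V
I_R2 = (V_1 - V_2)/R2 = (17.14 - 0)/150 = 0.1143 A
|I_R2| = 0.1143 A

Final answer: |I_R2| = 0.1143 A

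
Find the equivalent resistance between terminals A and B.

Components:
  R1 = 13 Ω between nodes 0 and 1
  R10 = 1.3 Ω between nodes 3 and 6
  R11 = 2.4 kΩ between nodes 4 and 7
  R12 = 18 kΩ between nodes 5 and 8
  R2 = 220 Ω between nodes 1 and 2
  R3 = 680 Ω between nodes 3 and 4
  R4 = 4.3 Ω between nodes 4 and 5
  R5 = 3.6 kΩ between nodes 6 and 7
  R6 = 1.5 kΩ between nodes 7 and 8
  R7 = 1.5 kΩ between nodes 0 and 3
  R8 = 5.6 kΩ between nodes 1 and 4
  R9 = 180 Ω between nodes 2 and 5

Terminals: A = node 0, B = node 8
The network is not a plain series/parallel combination. Inject a 1 A test current into terminal A (node 0) and return it from terminal B (node 8); then R_eq = V_A / (1 A).
Nodal analysis, taking node 8 as the 0 V reference.
Current source I_test pushes 1 A into node 0 and draws it out of node 8.
KCL at each unknown node (sum of currents leaving = 0; resistances in Ω):
  Node 0: (V_0 - V_1)/13 + (V_0 - V_3)/1500 - 1 = 0
  Node 1: (V_1 - V_0)/13 + (V_1 - V_2)/220 + (V_1 - V_4)/5600 = 0
  Node 2: (V_2 - V_1)/220 + (V_2 - V_5)/180 = 0
  Node 3: (V_3 - V_0)/1500 + (V_3 - V_4)/680 + (V_3 - V_6)/1.3 = 0
  Node 4: (V_4 - V_1)/5600 + (V_4 - V_3)/680 + (V_4 - V_5)/4.3 + (V_4 - V_7)/2400 = 0
  Node 5: (V_5 - V_2)/180 + (V_5 - V_4)/4.3 + (V_5 - 0)/18000 = 0
  Node 6: (V_6 - V_3)/1.3 + (V_6 - V_7)/3600 = 0
  Node 7: (V_7 - V_4)/2400 + (V_7 - V_6)/3600 + (V_7 - 0)/1500 = 0
Collecting terms (coefficients in siemens):
  0.07759·V_0 - 0.07692·V_1 - 0.0006667·V_3 = 1
  0.08165·V_1 - 0.07692·V_0 - 0.004545·V_2 - 0.0001786·V_4 = 0
  0.0101·V_2 - 0.004545·V_1 - 0.005556·V_5 = 0
  0.7714·V_3 - 0.0006667·V_0 - 0.001471·V_4 - 0.7692·V_6 = 0
  0.2346·V_4 - 0.0001786·V_1 - 0.001471·V_3 - 0.2326·V_5 - 0.0004167·V_7 = 0
  0.2382·V_5 - 0.005556·V_2 - 0.2326·V_4 = 0
  0.7695·V_6 - 0.7692·V_3 - 0.0002778·V_7 = 0
  0.001361·V_7 - 0.0004167·V_4 - 0.0002778·V_6 = 0
Solving these 8 simultaneous equations (Gaussian elimination) gives:
  V_0 = 2845 V, V_1 = 2835 V, V_2 = 2679 V, V_3 = 2485 V
  V_4 = 2549 V, V_5 = 2551 V, V_6 = 2485 V, V_7 = 1287 V
R_eq = V_0 / 1 A = 2845 Ω = 2.845 kΩ

Final answer: 2.845 kΩ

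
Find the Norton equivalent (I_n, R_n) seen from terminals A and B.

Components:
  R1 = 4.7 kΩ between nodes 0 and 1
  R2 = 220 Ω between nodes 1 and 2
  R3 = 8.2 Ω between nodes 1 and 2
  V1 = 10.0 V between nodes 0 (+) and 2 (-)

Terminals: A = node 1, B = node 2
Find the Thévenin equivalent first; then I_n = V_th/R_th and R_n = R_th.
Step 1 — V_th is the open-circuit voltage V_A - V_B (nothing connected across the terminals).
Nodal analysis, taking node 2 as the 0 V reference.
Source V1 fixes V_0 = 10 V.
KCL at each unknown node (sum of currents leaving = 0; resistances in Ω):
  Node 1: (V_1 - 10)/4700 + (V_1 - 0)/220 + (V_1 - 0)/8.2 = 0
Collecting terms: 0.1267 × V_1 = 0.002128  =>  V_1 = 0.01679 V
V_th = V_1 - V_2 = 0.01679 - 0 = 0.01679 V
Step 2 — R_th: zero the source — replace V1 by a short circuit (node 2 merges into node 0) — and find the resistance seen between A (node 1) and B (node 0).
Reduce the network between node 1 (A) and node 0 (B) by series/parallel combination:
  Rp1 = R1 ‖ R2 ‖ R3 (parallel, all between nodes 0 and 1) = 1/(1/4700 + 1/220 + 1/8.2) = 7.892 Ω
R_th = 7.892 Ω
I_n = V_th/R_th = 0.01679/7.892 = 0.002128 A, and R_n = R_th = 7.892 Ω

Final answer: I_n = 0.002128 A, R_n = 7.892 Ω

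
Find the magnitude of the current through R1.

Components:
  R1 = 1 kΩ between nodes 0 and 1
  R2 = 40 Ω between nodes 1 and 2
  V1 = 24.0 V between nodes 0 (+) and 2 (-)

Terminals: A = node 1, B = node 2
Nodal analysis, taking node 2 as the 0 V reference.
Source V1 fixes V_0 = 24 V.
KCL at each unknown node (sum of currents leaving = 0; resistances in Ω):
  Node 1: (V_1 - 24)/1000 + (V_1 - 0)/40 = 0
Collecting terms: 0.026 × V_1 = 0.024  =>  V_1 = 0.9231 V
I_R1 = (V_0 - V_1)/R1 = (24 - 0.9231)/1000 = 0.02308 A
|I_R1| = 0.02308 A

Final answer: |I_R1| = 0.02308 A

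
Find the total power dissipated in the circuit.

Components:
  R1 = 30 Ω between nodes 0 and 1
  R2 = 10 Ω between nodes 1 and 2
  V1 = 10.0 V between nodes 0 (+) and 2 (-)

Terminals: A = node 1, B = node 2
Nodal analysis, taking node 2 as the 0 V reference.
Source V1 fixes V_0 = 10 V.
KCL at each unknown node (sum of currents leaving = 0; resistances in Ω):
  Node 1: (V_1 - 10)/30 + (V_1 - 0)/10 = 0
Collecting terms: 0.1333 × V_1 = 0.3333  =>  V_1 = 2.5 V
Power in each resistor, P = (ΔV)²/R:
  P_R1 = (10 - 2.5)²/30 = 1.875 W
  P_R2 = (2.5 - 0)²/10 = 0.625 W
P_total = P_R1 + P_R2 = 2.5 W

Final answer: 2.5 W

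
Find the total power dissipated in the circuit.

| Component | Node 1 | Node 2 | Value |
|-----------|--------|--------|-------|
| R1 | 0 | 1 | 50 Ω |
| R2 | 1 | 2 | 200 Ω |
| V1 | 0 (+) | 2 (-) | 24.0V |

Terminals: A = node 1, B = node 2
Nodal analysis, taking node 2 as the 0 V reference.
Source V1 fixes V_0 = 24 V.
KCL at each unknown node (sum of currents leaving = 0; resistances in Ω):
  Node 1: (V_1 - 24)/50 + (V_1 - 0)/200 = 0
Collecting terms: 0.025 × V_1 = 0.48  =>  V_1 = 19.2 V
Power in each resistor, P = (ΔV)²/R:
  P_R1 = (24 - 19.2)²/50 = 0.4608 W
  P_R2 = (19.2 - 0)²/200 = 1.843 W
P_total = P_R1 + P_R2 = 2.304 W

Final answer: 2.304 W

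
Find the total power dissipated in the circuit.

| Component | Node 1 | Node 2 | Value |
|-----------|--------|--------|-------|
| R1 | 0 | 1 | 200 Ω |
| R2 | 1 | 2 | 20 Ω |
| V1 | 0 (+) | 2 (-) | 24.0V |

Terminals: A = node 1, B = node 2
Nodal analysis, taking node 2 as the 0 V reference.
Source V1 fixes V_0 = 24 V.
KCL at each unknown node (sum of currents leaving = 0; resistances in Ω):
  Node 1: (V_1 - 24)/200 + (V_1 - 0)/20 = 0
Collecting terms: 0.055 × V_1 = 0.12  =>  V_1 = 2.182 V
Power in each resistor, P = (ΔV)²/R:
  P_R1 = (24 - 2.182)²/200 = 2.38 W
  P_R2 = (2.182 - 0)²/20 = 0.238 W
P_total = P_R1 + P_R2 = 2.618 W

Final answer: 2.618 W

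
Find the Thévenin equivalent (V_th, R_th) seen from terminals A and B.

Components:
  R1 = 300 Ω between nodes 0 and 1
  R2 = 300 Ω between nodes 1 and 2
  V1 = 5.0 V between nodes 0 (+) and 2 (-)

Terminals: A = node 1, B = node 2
Step 1 — V_th is the open-circuit voltage V_A - V_B (nothing connected across the terminals).
Nodal analysis, taking node 2 as the 0 V reference.
Source V1 fixes V_0 = 5 V.
KCL at each unknown node (sum of currents leaving = 0; resistances in Ω):
  Node 1: (V_1 - 5)/300 + (V_1 - 0)/300 = 0
Collecting terms: 0.006667 × V_1 = 0.01667  =>  V_1 = 2.5 V
V_th = V_1 - V_2 = 2.5 - 0 = 2.5 V
Step 2 — R_th: zero the source — replace V1 by a short circuit (node 2 merges into node 0) — and find the resistance seen between A (node 1) and B (node 0).
Reduce the network between node 1 (A) and node 0 (B) by series/parallel combination:
  Rp1 = R1 ‖ R2 (parallel, both between nodes 0 and 1) = 1/(1/300 + 1/300) = 150 Ω
R_th = 150 Ω

Final answer: V_th = 2.5 V, R_th = 150 Ω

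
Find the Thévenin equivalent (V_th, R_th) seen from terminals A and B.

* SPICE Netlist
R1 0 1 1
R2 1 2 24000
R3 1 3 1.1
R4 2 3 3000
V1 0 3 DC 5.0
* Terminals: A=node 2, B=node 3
Step 1 — V_th is the open-circuit voltage V_A - V_B (nothing connected across the terminals).
Nodal analysis, taking node 3 as the 0 V reference.
Source V1 fixes V_0 = 5 V.
KCL at each unknown node (sum of currents leaving = 0; resistances in Ω):
  Node 1: (V_1 - 5)/1 + (V_1 - V_2)/24000 + (V_1 - 0)/1.1 = 0
  Node 2: (V_2 - V_1)/24000 + (V_2 - 0)/3000 = 0
Collecting terms (coefficients in siemens):
  1.909·V_1 - 0.00004167·V_2 = 5
  0.000375·V_2 - 0.00004167·V_1 = 0
Determinant D = (1.909)(0.000375) - (-0.00004167)(-0.00004167) = 0.0007159
V_1 = [(5)(0.000375) - (-0.00004167)(0)]/D = 2.619 V
V_2 = [(1.909)(0) - (5)(-0.00004167)]/D = 0.291 V
V_th = V_2 - V_3 = 0.291 - 0 = 0.291 V
Step 2 — R_th: zero the source — replace V1 by a short circuit (node 3 merges into node 0) — and find the resistance seen between A (node 2) and B (node 0).
Reduce the network between node 2 (A) and node 0 (B) by series/parallel combination:
  Rp1 = R1 ‖ R3 (parallel, both between nodes 0 and 1) = 1/(1/1 + 1/1.1) = 0.5238 Ω
  Rs1 = R2 + Rp1 (series, joined only at node 1) = 24000 + 0.5238 = 24000 Ω
  Rp2 = R4 ‖ Rs1 (parallel, both between nodes 0 and 2) = 1/(1/3000 + 1/24000) = 2667 Ω
R_th = 2.667 kΩ

Final answer: V_th = 0.291 V, R_th = 2.667 kΩ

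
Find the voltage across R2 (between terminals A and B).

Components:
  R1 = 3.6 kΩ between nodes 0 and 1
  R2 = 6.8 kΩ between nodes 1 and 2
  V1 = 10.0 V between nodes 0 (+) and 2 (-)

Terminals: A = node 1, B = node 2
R1 and R2 are in series across V1 (node 0 → node 1 → node 2), and the output A–B is taken across R2, so this is a voltage divider.
Series current: I = V1/(R1 + R2) = 10/(3600 + 6800) = 10/10400 = 0.0009615 A
V_R2 = I × R2 = V1 × R2/(R1 + R2) = 10 × 6800/10400 = 6.538 V

Final answer: 6.538 V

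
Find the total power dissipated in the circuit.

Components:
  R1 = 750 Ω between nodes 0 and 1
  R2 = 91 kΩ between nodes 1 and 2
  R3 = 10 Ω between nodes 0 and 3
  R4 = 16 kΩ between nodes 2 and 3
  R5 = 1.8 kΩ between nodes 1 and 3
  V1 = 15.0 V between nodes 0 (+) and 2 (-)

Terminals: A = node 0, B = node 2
Nodal analysis, taking node 2 as the 0 V reference.
Source V1 fixes V_0 = 15 V.
KCL at each unknown node (sum of currents leaving = 0; resistances in Ω):
  Node 1: (V_1 - 15)/750 + (V_1 - 0)/91000 + (V_1 - V_3)/1800 = 0
  Node 3: (V_3 - 15)/10 + (V_3 - 0)/16000 + (V_3 - V_1)/1800 = 0
Collecting terms (coefficients in siemens):
  0.0019·V_1 - 0.0005556·V_3 = 0.02
  0.1006·V_3 - 0.0005556·V_1 = 1.5
Determinant D = (0.0019)(0.1006) - (-0.0005556)(-0.0005556) = 0.0001909
V_1 = [(0.02)(0.1006) - (-0.0005556)(1.5)]/D = 14.91 V
V_3 = [(0.0019)(1.5) - (0.02)(-0.0005556)]/D = 14.99 V
Power in each resistor, P = (ΔV)²/R:
  P_R1 = (15 - 14.91)²/750 = 0.00001071 W
  P_R2 = (14.91 - 0)²/91000 = 0.002443 W
  P_R3 = (15 - 14.99)²/10 = 0.000009628 W
  P_R4 = (0 - 14.99)²/16000 = 0.01404 W
  P_R5 = (14.91 - 14.99)²/1800 = 0.000003539 W
P_total = P_R1 + P_R2 + P_R3 + P_R4 + P_R5 = 0.01651 W

Final answer: 0.01651 W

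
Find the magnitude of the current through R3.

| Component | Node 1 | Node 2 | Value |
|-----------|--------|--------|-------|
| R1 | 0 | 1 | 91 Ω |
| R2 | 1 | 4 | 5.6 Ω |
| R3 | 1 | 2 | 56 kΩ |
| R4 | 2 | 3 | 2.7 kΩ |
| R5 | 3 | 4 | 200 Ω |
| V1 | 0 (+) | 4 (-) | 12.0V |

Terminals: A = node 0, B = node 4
Nodal analysis, taking node 4 as the 0 V reference.
Source V1 fixes V_0 = 12 V.
KCL at each unknown node (sum of currents leaving = 0; resistances in Ω):
  Node 1: (V_1 - 12)/91 + (V_1 - 0)/5.6 + (V_1 - V_2)/56000 = 0
  Node 2: (V_2 - V_1)/56000 + (V_2 - V_3)/2700 = 0
  Node 3: (V_3 - V_2)/2700 + (V_3 - 0)/200 = 0
Collecting terms (coefficients in siemens):
  0.1896·V_1 - 0.00001786·V_2 = 0.1319
  0.0003882·V_2 - 0.00001786·V_1 - 0.0003704·V_3 = 0
  0.00537·V_3 - 0.0003704·V_2 = 0
Solving these 3 simultaneous equations (Gaussian elimination) gives:
  V_1 = 0.6956 V, V_2 = 0.03425 V, V_3 = 0.002362 V
I_R3 = (V_1 - V_2)/R3 = (0.6956 - 0.03425)/56000 = 0.00001181 A
|I_R3| = 0.00001181 A

Final answer: |I_R3| = 1.181e-05 A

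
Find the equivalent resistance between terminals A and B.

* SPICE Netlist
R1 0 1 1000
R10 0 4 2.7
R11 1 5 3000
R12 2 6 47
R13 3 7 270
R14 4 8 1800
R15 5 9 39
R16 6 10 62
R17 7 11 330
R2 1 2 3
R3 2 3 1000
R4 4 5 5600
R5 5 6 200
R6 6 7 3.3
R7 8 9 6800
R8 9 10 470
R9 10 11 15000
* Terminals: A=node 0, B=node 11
The network is not a plain series/parallel combination. Inject a 1 A test current into terminal A (node 0) and return it from terminal B (node 11); then R_eq = V_A / (1 A).
Nodal analysis, taking node 11 as the 0 V reference.
Current source I_test pushes 1 A into node 0 and draws it out of node 11.
KCL at each unknown node (sum of currents leaving = 0; resistances in Ω):
  Node 0: (V_0 - V_1)/1000 + (V_0 - V_4)/2.7 - 1 = 0
  Node 1: (V_1 - V_0)/1000 + (V_1 - V_2)/3 + (V_1 - V_5)/3000 = 0
  Node 2: (V_2 - V_1)/3 + (V_2 - V_3)/1000 + (V_2 - V_6)/47 = 0
  Node 3: (V_3 - V_2)/1000 + (V_3 - V_7)/270 = 0
  Node 4: (V_4 - V_0)/2.7 + (V_4 - V_5)/5600 + (V_4 - V_8)/1800 = 0
  Node 5: (V_5 - V_1)/3000 + (V_5 - V_4)/5600 + (V_5 - V_6)/200 + (V_5 - V_9)/39 = 0
  Node 6: (V_6 - V_2)/47 + (V_6 - V_5)/200 + (V_6 - V_7)/3.3 + (V_6 - V_10)/62 = 0
  Node 7: (V_7 - V_3)/270 + (V_7 - V_6)/3.3 + (V_7 - 0)/330 = 0
  Node 8: (V_8 - V_4)/1800 + (V_8 - V_9)/6800 = 0
  Node 9: (V_9 - V_5)/39 + (V_9 - V_8)/6800 + (V_9 - V_10)/470 = 0
  Node 10: (V_10 - V_6)/62 + (V_10 - V_9)/470 + (V_10 - 0)/15000 = 0
Collecting terms (coefficients in siemens):
  0.3714·V_0 - 0.001·V_1 - 0.3704·V_4 = 1
  0.3347·V_1 - 0.001·V_0 - 0.3333·V_2 - 0.0003333·V_5 = 0
  0.3556·V_2 - 0.3333·V_1 - 0.001·V_3 - 0.02128·V_6 = 0
  0.004704·V_3 - 0.001·V_2 - 0.003704·V_7 = 0
  0.3711·V_4 - 0.3704·V_0 - 0.0001786·V_5 - 0.0005556·V_8 = 0
  0.03115·V_5 - 0.0003333·V_1 - 0.0001786·V_4 - 0.005·V_6 - 0.02564·V_9 = 0
  0.3454·V_6 - 0.02128·V_2 - 0.005·V_5 - 0.303·V_7 - 0.01613·V_10 = 0
  0.3098·V_7 - 0.003704·V_3 - 0.303·V_6 = 0
  0.0007026·V_8 - 0.0005556·V_4 - 0.0001471·V_9 = 0
  0.02792·V_9 - 0.02564·V_5 - 0.0001471·V_8 - 0.002128·V_10 = 0
  0.01832·V_10 - 0.01613·V_6 - 0.002128·V_9 = 0
Solving these 11 simultaneous equations (Gaussian elimination) gives:
  V_0 = 1135 V, V_1 = 363 V, V_2 = 360.7 V, V_3 = 330.8 V
  V_4 = 1134 V, V_5 = 358.7 V, V_6 = 325.9 V, V_7 = 322.8 V
  V_8 = 971.9 V, V_9 = 359.6 V, V_10 = 328.6 V
R_eq = V_0 / 1 A = 1135 Ω = 1.135 kΩ

Final answer: 1.135 kΩ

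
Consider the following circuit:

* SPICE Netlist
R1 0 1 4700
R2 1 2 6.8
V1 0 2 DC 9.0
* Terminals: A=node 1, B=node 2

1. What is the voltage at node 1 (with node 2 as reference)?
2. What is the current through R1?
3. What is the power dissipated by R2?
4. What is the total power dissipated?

Nodal analysis, taking node 2 as the 0 V reference.
Source V1 fixes V_0 = 9 V.
KCL at each unknown node (sum of currents leaving = 0; resistances in Ω):
  Node 1: (V_1 - 9)/4700 + (V_1 - 0)/6.8 = 0
Collecting terms: 0.1473 × V_1 = 0.001915  =>  V_1 = 0.013 V
Part 1:
  Read off the nodal solution: V_1 = 0.013 V
Part 2:
  I_R1 = (V_0 - V_1)/R1 = (9 - 0.013)/4700 = 0.001912 A
  Magnitude: I_R1 = 0.001912 A
Part 3:
  I_R2 = (V_1 - V_2)/R2 = (0.013 - 0)/6.8 = 0.001912 A
  P_R2 = I_R2² × R2 = (0.001912)² × 6.8 = 0.00002486 W
Part 4:
  Power in each resistor, P = (ΔV)²/R:
    P_R1 = (9 - 0.013)²/4700 = 0.01718 W
    P_R2 = (0.013 - 0)²/6.8 = 0.00002486 W
  P_total = P_R1 + P_R2 = 0.01721 W

Final answers:
1. V_1 = 0.013 V
2. I_R1 = 0.001912 A
3. P_R2 = 2.486e-05 W
4. P_total = 0.01721 W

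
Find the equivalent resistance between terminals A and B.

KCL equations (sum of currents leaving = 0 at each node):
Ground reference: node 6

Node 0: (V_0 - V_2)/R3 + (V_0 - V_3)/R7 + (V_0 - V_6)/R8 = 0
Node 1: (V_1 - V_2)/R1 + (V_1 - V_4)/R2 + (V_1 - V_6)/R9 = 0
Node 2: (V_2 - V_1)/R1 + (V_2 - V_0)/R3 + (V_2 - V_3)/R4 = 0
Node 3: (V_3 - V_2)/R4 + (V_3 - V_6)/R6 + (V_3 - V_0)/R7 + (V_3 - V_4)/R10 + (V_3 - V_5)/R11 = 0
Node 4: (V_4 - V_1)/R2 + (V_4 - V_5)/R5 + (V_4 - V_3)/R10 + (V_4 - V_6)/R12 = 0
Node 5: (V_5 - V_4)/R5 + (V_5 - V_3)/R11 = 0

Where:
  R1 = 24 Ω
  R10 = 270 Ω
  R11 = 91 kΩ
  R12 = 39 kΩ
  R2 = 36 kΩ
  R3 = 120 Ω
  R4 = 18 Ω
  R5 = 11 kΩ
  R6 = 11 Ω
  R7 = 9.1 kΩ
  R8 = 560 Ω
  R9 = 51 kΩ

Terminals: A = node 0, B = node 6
The network is not a plain series/parallel combination. Inject a 1 A test current into terminal A (node 0) and return it from terminal B (node 6); then R_eq = V_A / (1 A).
Nodal analysis, taking node 6 as the 0 V reference.
Current source I_test pushes 1 A into node 0 and draws it out of node 6.
KCL at each unknown node (sum of currents leaving = 0; resistances in Ω):
  Node 0: (V_0 - V_2)/120 + (V_0 - V_3)/9100 + (V_0 - 0)/560 - 1 = 0
  Node 1: (V_1 - V_2)/24 + (V_1 - V_4)/36000 + (V_1 - 0)/51000 = 0
  Node 2: (V_2 - V_0)/120 + (V_2 - V_1)/24 + (V_2 - V_3)/18 = 0
  Node 3: (V_3 - V_0)/9100 + (V_3 - V_2)/18 + (V_3 - 0)/11 + (V_3 - V_4)/270 + (V_3 - V_5)/91000 = 0
  Node 4: (V_4 - V_1)/36000 + (V_4 - V_3)/270 + (V_4 - V_5)/11000 + (V_4 - 0)/39000 = 0
  Node 5: (V_5 - V_3)/91000 + (V_5 - V_4)/11000 = 0
Collecting terms (coefficients in siemens):
  0.01023·V_0 - 0.008333·V_2 - 0.0001099·V_3 = 1
  0.04171·V_1 - 0.04167·V_2 - 0.00002778·V_4 = 0
  0.1056·V_2 - 0.008333·V_0 - 0.04167·V_1 - 0.05556·V_3 = 0
  0.1503·V_3 - 0.0001099·V_0 - 0.05556·V_2 - 0.003704·V_4 - 0.00001099·V_5 = 0
  0.003848·V_4 - 0.00002778·V_1 - 0.003704·V_3 - 0.00009091·V_5 = 0
  0.0001019·V_5 - 0.00001099·V_3 - 0.00009091·V_4 = 0
Solving these 6 simultaneous equations (Gaussian elimination) gives:
  V_0 = 116.4 V, V_1 = 22.72 V, V_2 = 22.74 V, V_3 = 8.707 V
  V_4 = 8.751 V, V_5 = 8.746 V
R_eq = V_0 / 1 A = 116.4 Ω

Final answer: 116.4 Ω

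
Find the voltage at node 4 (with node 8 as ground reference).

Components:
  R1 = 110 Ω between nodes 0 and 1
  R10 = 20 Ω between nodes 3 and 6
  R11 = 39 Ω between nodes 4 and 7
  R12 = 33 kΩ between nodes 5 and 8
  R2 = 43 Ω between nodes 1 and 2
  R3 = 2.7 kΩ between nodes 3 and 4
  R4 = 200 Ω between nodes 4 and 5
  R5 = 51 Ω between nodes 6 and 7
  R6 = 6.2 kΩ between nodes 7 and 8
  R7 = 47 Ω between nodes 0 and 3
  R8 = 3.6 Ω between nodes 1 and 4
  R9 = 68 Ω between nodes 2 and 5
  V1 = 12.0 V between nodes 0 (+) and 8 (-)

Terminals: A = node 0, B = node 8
Nodal analysis, taking node 8 as the 0 V reference.
Source V1 fixes V_0 = 12 V.
KCL at each unknown node (sum of currents leaving = 0; resistances in Ω):
  Node 1: (V_1 - 12)/110 + (V_1 - V_2)/43 + (V_1 - V_4)/3.6 = 0
  Node 2: (V_2 - V_1)/43 + (V_2 - V_5)/68 = 0
  Node 3: (V_3 - V_4)/2700 + (V_3 - 12)/47 + (V_3 - V_6)/20 = 0
  Node 4: (V_4 - V_3)/2700 + (V_4 - V_5)/200 + (V_4 - V_1)/3.6 + (V_4 - V_7)/39 = 0
  Node 5: (V_5 - V_4)/200 + (V_5 - V_2)/68 + (V_5 - 0)/33000 = 0
  Node 6: (V_6 - V_7)/51 + (V_6 - V_3)/20 = 0
  Node 7: (V_7 - V_6)/51 + (V_7 - 0)/6200 + (V_7 - V_4)/39 = 0
Collecting terms (coefficients in siemens):
  0.3101·V_1 - 0.02326·V_2 - 0.2778·V_4 = 0.1091
  0.03796·V_2 - 0.02326·V_1 - 0.01471·V_5 = 0
  0.07165·V_3 - 0.0003704·V_4 - 0.05·V_6 = 0.2553
  0.3088·V_4 - 0.2778·V_1 - 0.0003704·V_3 - 0.005·V_5 - 0.02564·V_7 = 0
  0.01974·V_5 - 0.01471·V_2 - 0.005·V_4 = 0
  0.06961·V_6 - 0.05·V_3 - 0.01961·V_7 = 0
  0.04541·V_7 - 0.02564·V_4 - 0.01961·V_6 = 0
Solving these 7 simultaneous equations (Gaussian elimination) gives:
  V_1 = 11.89 V, V_2 = 11.88 V, V_3 = 11.94 V, V_4 = 11.88 V
  V_5 = 11.86 V, V_6 = 11.92 V, V_7 = 11.86 V
The requested potential is V_4 = 11.88 V.

Final answer: V_4 = 11.88 V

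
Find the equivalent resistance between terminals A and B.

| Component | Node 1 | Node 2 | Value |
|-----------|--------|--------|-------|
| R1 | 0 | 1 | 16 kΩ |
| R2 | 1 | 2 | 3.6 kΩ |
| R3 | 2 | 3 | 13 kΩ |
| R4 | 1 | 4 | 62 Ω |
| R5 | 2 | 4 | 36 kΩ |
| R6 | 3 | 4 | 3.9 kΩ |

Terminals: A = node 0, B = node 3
The network is not a plain series/parallel combination. Inject a 1 A test current into terminal A (node 0) and return it from terminal B (node 3); then R_eq = V_A / (1 A).
Nodal analysis, taking node 3 as the 0 V reference.
Current source I_test pushes 1 A into node 0 and draws it out of node 3.
KCL at each unknown node (sum of currents leaving = 0; resistances in Ω):
  Node 0: (V_0 - V_1)/16000 - 1 = 0
  Node 1: (V_1 - V_0)/16000 + (V_1 - V_2)/3600 + (V_1 - V_4)/62 = 0
  Node 2: (V_2 - V_1)/3600 + (V_2 - 0)/13000 + (V_2 - V_4)/36000 = 0
  Node 4: (V_4 - V_1)/62 + (V_4 - V_2)/36000 + (V_4 - 0)/3900 = 0
Collecting terms (coefficients in siemens):
  0.0000625·V_0 - 0.0000625·V_1 = 1
  0.01647·V_1 - 0.0000625·V_0 - 0.0002778·V_2 - 0.01613·V_4 = 0
  0.0003825·V_2 - 0.0002778·V_1 - 0.00002778·V_4 = 0
  0.01641·V_4 - 0.01613·V_1 - 0.00002778·V_2 = 0
Solving these 4 simultaneous equations (Gaussian elimination) gives:
  V_0 = 19190 V, V_1 = 3188 V, V_2 = 2543 V, V_4 = 3137 V
R_eq = V_0 / 1 A = 19190 Ω = 19.19 kΩ

Final answer: 19.19 kΩ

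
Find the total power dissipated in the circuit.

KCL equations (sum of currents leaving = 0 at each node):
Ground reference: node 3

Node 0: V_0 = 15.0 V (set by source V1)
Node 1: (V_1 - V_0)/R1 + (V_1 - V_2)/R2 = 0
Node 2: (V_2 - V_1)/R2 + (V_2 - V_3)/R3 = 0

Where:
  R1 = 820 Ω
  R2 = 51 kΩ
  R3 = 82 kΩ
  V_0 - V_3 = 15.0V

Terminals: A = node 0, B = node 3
Nodal analysis, taking node 3 as the 0 V reference.
Source V1 fixes V_0 = 15 V.
KCL at each unknown node (sum of currents leaving = 0; resistances in Ω):
  Node 1: (V_1 - 15)/820 + (V_1 - V_2)/51000 = 0
  Node 2: (V_2 - V_1)/51000 + (V_2 - 0)/82000 = 0
Collecting terms (coefficients in siemens):
  0.001239·V_1 - 0.00001961·V_2 = 0.01829
  0.0000318·V_2 - 0.00001961·V_1 = 0
Determinant D = (0.001239)(0.0000318) - (-0.00001961)(-0.00001961) = 0.00000003902
V_1 = [(0.01829)(0.0000318) - (-0.00001961)(0)]/D = 14.91 V
V_2 = [(0.001239)(0) - (0.01829)(-0.00001961)]/D = 9.191 V
Power in each resistor, P = (ΔV)²/R:
  P_R1 = (15 - 14.91)²/820 = 0.0000103 W
  P_R2 = (14.91 - 9.191)²/51000 = 0.0006408 W
  P_R3 = (9.191 - 0)²/82000 = 0.00103 W
P_total = P_R1 + P_R2 + P_R3 = 0.001681 W

Final answer: 0.001681 W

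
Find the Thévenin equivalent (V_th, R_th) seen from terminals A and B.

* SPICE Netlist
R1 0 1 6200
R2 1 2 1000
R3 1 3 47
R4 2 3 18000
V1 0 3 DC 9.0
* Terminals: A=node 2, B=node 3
Step 1 — V_th is the open-circuit voltage V_A - V_B (nothing connected across the terminals).
Nodal analysis, taking node 3 as the 0 V reference.
Source V1 fixes V_0 = 9 V.
KCL at each unknown node (sum of currents leaving = 0; resistances in Ω):
  Node 1: (V_1 - 9)/6200 + (V_1 - V_2)/1000 + (V_1 - 0)/47 = 0
  Node 2: (V_2 - V_1)/1000 + (V_2 - 0)/18000 = 0
Collecting terms (coefficients in siemens):
  0.02244·V_1 - 0.001·V_2 = 0.001452
  0.001056·V_2 - 0.001·V_1 = 0
Determinant D = (0.02244)(0.001056) - (-0.001)(-0.001) = 0.00002268
V_1 = [(0.001452)(0.001056) - (-0.001)(0)]/D = 0.06755 V
V_2 = [(0.02244)(0) - (0.001452)(-0.001)]/D = 0.06399 V
V_th = V_2 - V_3 = 0.06399 - 0 = 0.06399 V
Step 2 — R_th: zero the source — replace V1 by a short circuit (node 3 merges into node 0) — and find the resistance seen between A (node 2) and B (node 0).
Reduce the network between node 2 (A) and node 0 (B) by series/parallel combination:
  Rp1 = R1 ‖ R3 (parallel, both between nodes 0 and 1) = 1/(1/6200 + 1/47) = 46.65 Ω
  Rs1 = R2 + Rp1 (series, joined only at node 1) = 1000 + 46.65 = 1047 Ω
  Rp2 = R4 ‖ Rs1 (parallel, both between nodes 0 and 2) = 1/(1/18000 + 1/1047) = 989.1 Ω
R_th = 989.1 Ω

Final answer: V_th = 0.06399 V, R_th = 989.1 Ω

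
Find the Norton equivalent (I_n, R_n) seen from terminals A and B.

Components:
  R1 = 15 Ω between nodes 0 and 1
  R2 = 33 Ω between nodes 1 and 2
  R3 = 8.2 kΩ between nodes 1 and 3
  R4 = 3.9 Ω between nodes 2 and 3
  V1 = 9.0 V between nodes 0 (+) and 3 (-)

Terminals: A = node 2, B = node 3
Find the Thévenin equivalent first; then I_n = V_th/R_th and R_n = R_th.
Step 1 — V_th is the open-circuit voltage V_A - V_B (nothing connected across the terminals).
Nodal analysis, taking node 3 as the 0 V reference.
Source V1 fixes V_0 = 9 V.
KCL at each unknown node (sum of currents leaving = 0; resistances in Ω):
  Node 1: (V_1 - 9)/15 + (V_1 - V_2)/33 + (V_1 - 0)/8200 = 0
  Node 2: (V_2 - V_1)/33 + (V_2 - 0)/3.9 = 0
Collecting terms (coefficients in siemens):
  0.09709·V_1 - 0.0303·V_2 = 0.6
  0.2867·V_2 - 0.0303·V_1 = 0
Determinant D = (0.09709)(0.2867) - (-0.0303)(-0.0303) = 0.02692
V_1 = [(0.6)(0.2867) - (-0.0303)(0)]/D = 6.391 V
V_2 = [(0.09709)(0) - (0.6)(-0.0303)]/D = 0.6754 V
V_th = V_2 - V_3 = 0.6754 - 0 = 0.6754 V
Step 2 — R_th: zero the source — replace V1 by a short circuit (node 3 merges into node 0) — and find the resistance seen between A (node 2) and B (node 0).
Reduce the network between node 2 (A) and node 0 (B) by series/parallel combination:
  Rp1 = R1 ‖ R3 (parallel, both between nodes 0 and 1) = 1/(1/15 + 1/8200) = 14.97 Ω
  Rs1 = R2 + Rp1 (series, joined only at node 1) = 33 + 14.97 = 47.97 Ω
  Rp2 = R4 ‖ Rs1 (parallel, both between nodes 0 and 2) = 1/(1/3.9 + 1/47.97) = 3.607 Ω
R_th = 3.607 Ω
I_n = V_th/R_th = 0.6754/3.607 = 0.1873 A, and R_n = R_th = 3.607 Ω

Final answer: I_n = 0.1873 A, R_n = 3.607 Ω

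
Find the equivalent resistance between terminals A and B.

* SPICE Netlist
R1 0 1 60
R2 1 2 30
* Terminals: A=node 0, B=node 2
Reduce the network between node 0 (A) and node 2 (B) by series/parallel combination:
  Rs1 = R1 + R2 (series, joined only at node 1) = 60 + 30 = 90 Ω
R_eq = 90 Ω

Final answer: 90 Ω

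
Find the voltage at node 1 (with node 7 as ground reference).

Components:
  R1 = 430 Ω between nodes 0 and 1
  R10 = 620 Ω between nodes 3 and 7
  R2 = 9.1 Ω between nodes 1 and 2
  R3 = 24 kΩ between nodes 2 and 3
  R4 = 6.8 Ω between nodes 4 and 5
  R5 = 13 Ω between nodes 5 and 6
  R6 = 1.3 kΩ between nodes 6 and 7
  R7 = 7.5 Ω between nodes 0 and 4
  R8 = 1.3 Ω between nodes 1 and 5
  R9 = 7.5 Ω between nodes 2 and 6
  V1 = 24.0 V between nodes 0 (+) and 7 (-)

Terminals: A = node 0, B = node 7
Nodal analysis, taking node 7 as the 0 V reference.
Source V1 fixes V_0 = 24 V.
KCL at each unknown node (sum of currents leaving = 0; resistances in Ω):
  Node 1: (V_1 - 24)/430 + (V_1 - V_2)/9.1 + (V_1 - V_5)/1.3 = 0
  Node 2: (V_2 - V_1)/9.1 + (V_2 - V_3)/24000 + (V_2 - V_6)/7.5 = 0
  Node 3: (V_3 - V_2)/24000 + (V_3 - 0)/620 = 0
  Node 4: (V_4 - V_5)/6.8 + (V_4 - 24)/7.5 = 0
  Node 5: (V_5 - V_4)/6.8 + (V_5 - V_6)/13 + (V_5 - V_1)/1.3 = 0
  Node 6: (V_6 - V_5)/13 + (V_6 - 0)/1300 + (V_6 - V_2)/7.5 = 0
Collecting terms (coefficients in siemens):
  0.8814·V_1 - 0.1099·V_2 - 0.7692·V_5 = 0.05581
  0.2433·V_2 - 0.1099·V_1 - 0.00004167·V_3 - 0.1333·V_6 = 0
  0.001655·V_3 - 0.00004167·V_2 = 0
  0.2804·V_4 - 0.1471·V_5 = 3.2
  0.9932·V_5 - 0.7692·V_1 - 0.1471·V_4 - 0.07692·V_6 = 0
  0.211·V_6 - 0.1333·V_2 - 0.07692·V_5 = 0
Solving these 6 simultaneous equations (Gaussian elimination) gives:
  V_1 = 23.73 V, V_2 = 23.65 V, V_3 = 0.5956 V, V_4 = 23.86 V
  V_5 = 23.74 V, V_6 = 23.6 V
The requested potential is V_1 = 23.73 V.

Final answer: V_1 = 23.73 V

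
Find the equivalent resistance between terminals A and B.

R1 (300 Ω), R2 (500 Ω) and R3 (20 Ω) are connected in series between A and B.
Reduce the network between node 0 (A) and node 3 (B) by series/parallel combination:
  Rs1 = R1 + R2 (series, joined only at node 1) = 300 + 500 = 800 Ω
  Rs2 = R3 + Rs1 (series, joined only at node 2) = 20 + 800 = 820 Ω
R_eq = 820 Ω

Final answer: 820 Ω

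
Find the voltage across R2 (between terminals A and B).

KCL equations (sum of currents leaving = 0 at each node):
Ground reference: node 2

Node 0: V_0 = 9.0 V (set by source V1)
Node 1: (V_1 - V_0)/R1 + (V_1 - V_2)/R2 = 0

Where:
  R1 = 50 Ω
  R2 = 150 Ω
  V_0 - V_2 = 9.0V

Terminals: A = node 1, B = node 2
R1 and R2 are in series across V1 (node 0 → node 1 → node 2), and the output A–B is taken across R2, so this is a voltage divider.
Series current: I = V1/(R1 + R2) = 9/(50 + 150) = 9/200 = 0.045 A
V_R2 = I × R2 = V1 × R2/(R1 + R2) = 9 × 150/200 = 6.75 V

Final answer: 6.75 V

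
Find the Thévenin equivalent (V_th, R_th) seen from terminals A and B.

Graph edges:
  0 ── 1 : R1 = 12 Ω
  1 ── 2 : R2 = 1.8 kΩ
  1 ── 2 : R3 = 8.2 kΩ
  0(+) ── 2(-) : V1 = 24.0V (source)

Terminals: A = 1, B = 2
Step 1 — V_th is the open-circuit voltage V_A - V_B (nothing connected across the terminals).
Nodal analysis, taking node 2 as the 0 V reference.
Source V1 fixes V_0 = 24 V.
KCL at each unknown node (sum of currents leaving = 0; resistances in Ω):
  Node 1: (V_1 - 24)/12 + (V_1 - 0)/1800 + (V_1 - 0)/8200 = 0
Collecting terms: 0.08401 × V_1 = 2  =>  V_1 = 23.81 V
V_th = V_1 - V_2 = 23.81 - 0 = 23.81 V
Step 2 — R_th: zero the source — replace V1 by a short circuit (node 2 merges into node 0) — and find the resistance seen between A (node 1) and B (node 0).
Reduce the network between node 1 (A) and node 0 (B) by series/parallel combination:
  Rp1 = R1 ‖ R2 ‖ R3 (parallel, all between nodes 0 and 1) = 1/(1/12 + 1/1800 + 1/8200) = 11.9 Ω
R_th = 11.9 Ω

Final answer: V_th = 23.81 V, R_th = 11.9 Ω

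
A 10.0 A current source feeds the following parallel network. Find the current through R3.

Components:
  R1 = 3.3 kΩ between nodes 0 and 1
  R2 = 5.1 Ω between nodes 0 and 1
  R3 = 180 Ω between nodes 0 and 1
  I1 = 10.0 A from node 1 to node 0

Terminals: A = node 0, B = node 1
All resistors sit directly between nodes 0 and 1, so they are in parallel and share one voltage V; the full source current 10 A splits among them.
1/R_par = 1/3300 + 1/5.1 + 1/180 = 0.2019 S  =>  R_par = 4.952 Ω
V = I × R_par = 10 × 4.952 = 49.52 V
I_R3 = V/R3 = 49.52/180 = 0.2751 A

Final answer: 0.2751 A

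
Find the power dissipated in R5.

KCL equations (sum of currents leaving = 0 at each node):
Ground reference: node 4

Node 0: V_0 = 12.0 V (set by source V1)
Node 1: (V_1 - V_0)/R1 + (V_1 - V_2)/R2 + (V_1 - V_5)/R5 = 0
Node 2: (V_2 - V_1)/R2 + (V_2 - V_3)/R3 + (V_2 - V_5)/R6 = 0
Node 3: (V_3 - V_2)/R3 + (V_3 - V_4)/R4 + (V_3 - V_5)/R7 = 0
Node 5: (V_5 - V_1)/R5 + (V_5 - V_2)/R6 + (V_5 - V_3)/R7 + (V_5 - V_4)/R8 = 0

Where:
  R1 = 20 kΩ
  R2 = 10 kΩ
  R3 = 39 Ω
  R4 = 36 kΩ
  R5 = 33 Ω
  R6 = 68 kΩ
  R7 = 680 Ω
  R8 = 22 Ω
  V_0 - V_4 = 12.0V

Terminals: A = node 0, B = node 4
Nodal analysis, taking node 4 as the 0 V reference.
Source V1 fixes V_0 = 12 V.
KCL at each unknown node (sum of currents leaving = 0; resistances in Ω):
  Node 1: (V_1 - 12)/20000 + (V_1 - V_2)/10000 + (V_1 - V_5)/33 = 0
  Node 2: (V_2 - V_1)/10000 + (V_2 - V_3)/39 + (V_2 - V_5)/68000 = 0
  Node 3: (V_3 - V_2)/39 + (V_3 - 0)/36000 + (V_3 - V_5)/680 = 0
  Node 5: (V_5 - V_1)/33 + (V_5 - V_2)/68000 + (V_5 - V_3)/680 + (V_5 - 0)/22 = 0
Collecting terms (coefficients in siemens):
  0.03045·V_1 - 0.0001·V_2 - 0.0303·V_5 = 0.0006
  0.02576·V_2 - 0.0001·V_1 - 0.02564·V_3 - 0.00001471·V_5 = 0
  0.02714·V_3 - 0.02564·V_2 - 0.001471·V_5 = 0
  0.07724·V_5 - 0.0303·V_1 - 0.00001471·V_2 - 0.001471·V_3 = 0
Solving these 4 simultaneous equations (Gaussian elimination) gives:
  V_1 = 0.03284 V, V_2 = 0.01422 V, V_3 = 0.01414 V, V_5 = 0.01316 V
I_R5 = (V_1 - V_5)/R5 = (0.03284 - 0.01316)/33 = 0.0005965 A
P_R5 = I_R5² × R5 = (0.0005965)² × 33 = 0.00001174 W

Final answer: 1.174e-05 W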